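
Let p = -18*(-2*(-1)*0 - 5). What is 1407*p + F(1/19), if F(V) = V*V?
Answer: 45713431/361 ≈ 1.2663e+5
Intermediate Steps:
F(V) = V**2
p = 90 (p = -18*(2*0 - 5) = -18*(0 - 5) = -18*(-5) = 90)
1407*p + F(1/19) = 1407*90 + (1/19)**2 = 126630 + (1/19)**2 = 126630 + 1/361 = 45713431/361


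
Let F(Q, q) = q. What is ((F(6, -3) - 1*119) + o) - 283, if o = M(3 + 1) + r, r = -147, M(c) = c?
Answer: -548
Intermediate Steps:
o = -143 (o = (3 + 1) - 147 = 4 - 147 = -143)
((F(6, -3) - 1*119) + o) - 283 = ((-3 - 1*119) - 143) - 283 = ((-3 - 119) - 143) - 283 = (-122 - 143) - 283 = -265 - 283 = -548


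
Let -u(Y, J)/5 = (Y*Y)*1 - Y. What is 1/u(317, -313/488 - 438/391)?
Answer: -1/500860 ≈ -1.9966e-6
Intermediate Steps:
u(Y, J) = -5*Y**2 + 5*Y (u(Y, J) = -5*((Y*Y)*1 - Y) = -5*(Y**2*1 - Y) = -5*(Y**2 - Y) = -5*Y**2 + 5*Y)
1/u(317, -313/488 - 438/391) = 1/(5*317*(1 - 1*317)) = 1/(5*317*(1 - 317)) = 1/(5*317*(-316)) = 1/(-500860) = -1/500860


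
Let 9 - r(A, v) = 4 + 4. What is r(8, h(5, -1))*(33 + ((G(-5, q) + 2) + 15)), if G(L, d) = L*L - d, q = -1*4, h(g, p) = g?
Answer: 79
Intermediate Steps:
q = -4
r(A, v) = 1 (r(A, v) = 9 - (4 + 4) = 9 - 1*8 = 9 - 8 = 1)
G(L, d) = L² - d
r(8, h(5, -1))*(33 + ((G(-5, q) + 2) + 15)) = 1*(33 + ((((-5)² - 1*(-4)) + 2) + 15)) = 1*(33 + (((25 + 4) + 2) + 15)) = 1*(33 + ((29 + 2) + 15)) = 1*(33 + (31 + 15)) = 1*(33 + 46) = 1*79 = 79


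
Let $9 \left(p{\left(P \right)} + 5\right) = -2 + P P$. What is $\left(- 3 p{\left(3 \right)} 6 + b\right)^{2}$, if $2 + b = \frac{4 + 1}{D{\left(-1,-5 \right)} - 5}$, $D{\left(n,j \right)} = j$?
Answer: $\frac{21609}{4} \approx 5402.3$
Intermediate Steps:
$p{\left(P \right)} = - \frac{47}{9} + \frac{P^{2}}{9}$ ($p{\left(P \right)} = -5 + \frac{-2 + P P}{9} = -5 + \frac{-2 + P^{2}}{9} = -5 + \left(- \frac{2}{9} + \frac{P^{2}}{9}\right) = - \frac{47}{9} + \frac{P^{2}}{9}$)
$b = - \frac{5}{2}$ ($b = -2 + \frac{4 + 1}{-5 - 5} = -2 + \frac{5}{-10} = -2 + 5 \left(- \frac{1}{10}\right) = -2 - \frac{1}{2} = - \frac{5}{2} \approx -2.5$)
$\left(- 3 p{\left(3 \right)} 6 + b\right)^{2} = \left(- 3 \left(- \frac{47}{9} + \frac{3^{2}}{9}\right) 6 - \frac{5}{2}\right)^{2} = \left(- 3 \left(- \frac{47}{9} + \frac{1}{9} \cdot 9\right) 6 - \frac{5}{2}\right)^{2} = \left(- 3 \left(- \frac{47}{9} + 1\right) 6 - \frac{5}{2}\right)^{2} = \left(\left(-3\right) \left(- \frac{38}{9}\right) 6 - \frac{5}{2}\right)^{2} = \left(\frac{38}{3} \cdot 6 - \frac{5}{2}\right)^{2} = \left(76 - \frac{5}{2}\right)^{2} = \left(\frac{147}{2}\right)^{2} = \frac{21609}{4}$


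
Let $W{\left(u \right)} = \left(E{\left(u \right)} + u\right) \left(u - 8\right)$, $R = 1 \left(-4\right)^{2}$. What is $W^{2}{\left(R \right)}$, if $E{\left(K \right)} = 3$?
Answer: $23104$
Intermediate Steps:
$R = 16$ ($R = 1 \cdot 16 = 16$)
$W{\left(u \right)} = \left(-8 + u\right) \left(3 + u\right)$ ($W{\left(u \right)} = \left(3 + u\right) \left(u - 8\right) = \left(3 + u\right) \left(-8 + u\right) = \left(-8 + u\right) \left(3 + u\right)$)
$W^{2}{\left(R \right)} = \left(-24 + 16^{2} - 80\right)^{2} = \left(-24 + 256 - 80\right)^{2} = 152^{2} = 23104$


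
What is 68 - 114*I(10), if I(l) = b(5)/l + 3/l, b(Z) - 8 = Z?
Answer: -572/5 ≈ -114.40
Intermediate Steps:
b(Z) = 8 + Z
I(l) = 16/l (I(l) = (8 + 5)/l + 3/l = 13/l + 3/l = 16/l)
68 - 114*I(10) = 68 - 1824/10 = 68 - 114*8/5 = 68 - 912/5 = -572/5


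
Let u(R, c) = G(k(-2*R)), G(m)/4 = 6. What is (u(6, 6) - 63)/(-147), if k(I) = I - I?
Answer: 13/49 ≈ 0.26531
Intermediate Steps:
k(I) = 0
G(m) = 24 (G(m) = 4*6 = 24)
u(R, c) = 24
(u(6, 6) - 63)/(-147) = (24 - 63)/(-147) = -39*(-1/147) = 13/49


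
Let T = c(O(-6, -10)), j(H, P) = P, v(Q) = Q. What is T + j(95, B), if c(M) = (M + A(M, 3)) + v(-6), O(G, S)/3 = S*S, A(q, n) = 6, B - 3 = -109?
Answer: 194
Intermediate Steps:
B = -106 (B = 3 - 109 = -106)
O(G, S) = 3*S² (O(G, S) = 3*(S*S) = 3*S²)
c(M) = M (c(M) = (M + 6) - 6 = (6 + M) - 6 = M)
T = 300 (T = 3*(-10)² = 3*100 = 300)
T + j(95, B) = 300 - 106 = 194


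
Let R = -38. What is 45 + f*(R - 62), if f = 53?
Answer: -5255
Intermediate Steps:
45 + f*(R - 62) = 45 + 53*(-38 - 62) = 45 + 53*(-100) = 45 - 5300 = -5255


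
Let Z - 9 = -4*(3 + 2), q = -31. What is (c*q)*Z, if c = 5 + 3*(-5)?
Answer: -3410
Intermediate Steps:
c = -10 (c = 5 - 15 = -10)
Z = -11 (Z = 9 - 4*(3 + 2) = 9 - 4*5 = 9 - 20 = -11)
(c*q)*Z = -10*(-31)*(-11) = 310*(-11) = -3410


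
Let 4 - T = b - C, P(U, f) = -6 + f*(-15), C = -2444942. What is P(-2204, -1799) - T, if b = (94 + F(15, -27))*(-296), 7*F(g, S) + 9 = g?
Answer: 17106875/7 ≈ 2.4438e+6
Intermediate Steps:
F(g, S) = -9/7 + g/7
P(U, f) = -6 - 15*f
b = -196544/7 (b = (94 + (-9/7 + (1/7)*15))*(-296) = (94 + (-9/7 + 15/7))*(-296) = (94 + 6/7)*(-296) = (664/7)*(-296) = -196544/7 ≈ -28078.)
T = -16918022/7 (T = 4 - (-196544/7 - 1*(-2444942)) = 4 - (-196544/7 + 2444942) = 4 - 1*16918050/7 = 4 - 16918050/7 = -16918022/7 ≈ -2.4169e+6)
P(-2204, -1799) - T = (-6 - 15*(-1799)) - 1*(-16918022/7) = (-6 + 26985) + 16918022/7 = 26979 + 16918022/7 = 17106875/7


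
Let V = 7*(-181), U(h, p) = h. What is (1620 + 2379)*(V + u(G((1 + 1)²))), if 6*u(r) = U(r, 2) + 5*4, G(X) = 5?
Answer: -10100141/2 ≈ -5.0501e+6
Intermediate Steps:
u(r) = 10/3 + r/6 (u(r) = (r + 5*4)/6 = (r + 20)/6 = (20 + r)/6 = 10/3 + r/6)
V = -1267
(1620 + 2379)*(V + u(G((1 + 1)²))) = (1620 + 2379)*(-1267 + (10/3 + (⅙)*5)) = 3999*(-1267 + (10/3 + ⅚)) = 3999*(-1267 + 25/6) = 3999*(-7577/6) = -10100141/2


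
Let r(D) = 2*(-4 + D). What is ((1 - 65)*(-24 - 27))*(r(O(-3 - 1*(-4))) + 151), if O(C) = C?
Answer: 473280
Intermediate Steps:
r(D) = -8 + 2*D
((1 - 65)*(-24 - 27))*(r(O(-3 - 1*(-4))) + 151) = ((1 - 65)*(-24 - 27))*((-8 + 2*(-3 - 1*(-4))) + 151) = (-64*(-51))*((-8 + 2*(-3 + 4)) + 151) = 3264*((-8 + 2*1) + 151) = 3264*((-8 + 2) + 151) = 3264*(-6 + 151) = 3264*145 = 473280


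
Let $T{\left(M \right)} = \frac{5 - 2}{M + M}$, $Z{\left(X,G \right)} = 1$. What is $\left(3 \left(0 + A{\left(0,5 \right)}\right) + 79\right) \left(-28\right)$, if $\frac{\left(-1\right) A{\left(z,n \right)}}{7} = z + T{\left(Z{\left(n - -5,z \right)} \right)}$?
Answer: $-1330$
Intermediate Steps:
$T{\left(M \right)} = \frac{3}{2 M}$
$A{\left(z,n \right)} = - \frac{21}{2} - 7 z$ ($A{\left(z,n \right)} = - 7 \left(z + \frac{3}{2 \cdot 1}\right) = - 7 \left(z + \frac{3}{2} \cdot 1\right) = - 7 \left(z + \frac{3}{2}\right) = - 7 \left(\frac{3}{2} + z\right) = - \frac{21}{2} - 7 z$)
$\left(3 \left(0 + A{\left(0,5 \right)}\right) + 79\right) \left(-28\right) = \left(3 \left(0 - \frac{21}{2}\right) + 79\right) \left(-28\right) = \left(3 \left(- \frac{21}{2}\right) + 79\right) \left(-28\right) = \left(- \frac{63}{2} + 79\right) \left(-28\right) = \frac{95}{2} \left(-28\right) = -1330$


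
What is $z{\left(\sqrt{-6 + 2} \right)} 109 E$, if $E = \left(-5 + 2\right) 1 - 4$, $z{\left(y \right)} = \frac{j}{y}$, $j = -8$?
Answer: $- 3052 i \approx - 3052.0 i$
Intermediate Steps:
$z{\left(y \right)} = - \frac{8}{y}$
$E = -7$ ($E = \left(-3\right) 1 - 4 = -3 - 4 = -7$)
$z{\left(\sqrt{-6 + 2} \right)} 109 E = - \frac{8}{\sqrt{-6 + 2}} \cdot 109 \left(-7\right) = - \frac{8}{\sqrt{-4}} \cdot 109 \left(-7\right) = - \frac{8}{2 i} 109 \left(-7\right) = - 8 \left(- \frac{i}{2}\right) 109 \left(-7\right) = 4 i 109 \left(-7\right) = 436 i \left(-7\right) = - 3052 i$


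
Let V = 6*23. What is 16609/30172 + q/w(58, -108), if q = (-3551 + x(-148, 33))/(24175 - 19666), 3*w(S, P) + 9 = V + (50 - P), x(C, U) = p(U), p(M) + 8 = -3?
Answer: 7057002185/13015024092 ≈ 0.54222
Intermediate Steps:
V = 138
p(M) = -11 (p(M) = -8 - 3 = -11)
x(C, U) = -11
w(S, P) = 179/3 - P/3 (w(S, P) = -3 + (138 + (50 - P))/3 = -3 + (188 - P)/3 = -3 + (188/3 - P/3) = 179/3 - P/3)
q = -3562/4509 (q = (-3551 - 11)/(24175 - 19666) = -3562/4509 ≈ -0.78998)
16609/30172 + q/w(58, -108) = 16609/30172 - 3562/(4509*(179/3 - 1/3*(-108))) = 16609*(1/30172) - 3562/(4509*(179/3 + 36)) = 16609/30172 - 3562/(4509*287/3) = 16609/30172 - 3562/4509*3/287 = 16609/30172 - 3562/431361 = 7057002185/13015024092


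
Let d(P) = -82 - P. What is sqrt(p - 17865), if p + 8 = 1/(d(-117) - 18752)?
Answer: 11*I*sqrt(51746927334)/18717 ≈ 133.69*I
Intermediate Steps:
p = -149737/18717 (p = -8 + 1/((-82 - 1*(-117)) - 18752) = -8 + 1/((-82 + 117) - 18752) = -8 + 1/(35 - 18752) = -8 + 1/(-18717) = -8 - 1/18717 = -149737/18717 ≈ -8.0001)
sqrt(p - 17865) = sqrt(-149737/18717 - 17865) = sqrt(-334528942/18717) = 11*I*sqrt(51746927334)/18717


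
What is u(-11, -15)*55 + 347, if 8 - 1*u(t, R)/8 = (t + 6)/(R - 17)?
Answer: 15193/4 ≈ 3798.3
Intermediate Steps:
u(t, R) = 64 - 8*(6 + t)/(-17 + R) (u(t, R) = 64 - 8*(t + 6)/(R - 17) = 64 - 8*(6 + t)/(-17 + R))
u(-11, -15)*55 + 347 = (8*(-142 - 1*(-11) + 8*(-15))/(-17 - 15))*55 + 347 = (8*(-142 + 11 - 120)/(-32))*55 + 347 = (8*(-1/32)*(-251))*55 + 347 = (251/4)*55 + 347 = 13805/4 + 347 = 15193/4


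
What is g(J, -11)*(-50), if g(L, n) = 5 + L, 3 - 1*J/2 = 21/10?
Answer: -340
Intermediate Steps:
J = 9/5 (J = 6 - 42/10 = 6 - 2*21/10 = 6 - 21/5 = 9/5 ≈ 1.8000)
g(J, -11)*(-50) = (5 + 9/5)*(-50) = (34/5)*(-50) = -340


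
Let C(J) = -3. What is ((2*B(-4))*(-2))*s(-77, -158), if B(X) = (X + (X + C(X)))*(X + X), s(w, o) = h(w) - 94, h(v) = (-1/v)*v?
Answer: 33440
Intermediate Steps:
h(v) = -1
s(w, o) = -95 (s(w, o) = -1 - 94 = -95)
B(X) = 2*X*(-3 + 2*X) (B(X) = (X + (X - 3))*(X + X) = (X + (-3 + X))*(2*X) = (-3 + 2*X)*(2*X) = 2*X*(-3 + 2*X))
((2*B(-4))*(-2))*s(-77, -158) = ((2*(2*(-4)*(-3 + 2*(-4))))*(-2))*(-95) = ((2*(2*(-4)*(-3 - 8)))*(-2))*(-95) = ((2*(2*(-4)*(-11)))*(-2))*(-95) = ((2*88)*(-2))*(-95) = (176*(-2))*(-95) = -352*(-95) = 33440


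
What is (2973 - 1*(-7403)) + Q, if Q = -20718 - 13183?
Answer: -23525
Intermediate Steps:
Q = -33901
(2973 - 1*(-7403)) + Q = (2973 - 1*(-7403)) - 33901 = (2973 + 7403) - 33901 = 10376 - 33901 = -23525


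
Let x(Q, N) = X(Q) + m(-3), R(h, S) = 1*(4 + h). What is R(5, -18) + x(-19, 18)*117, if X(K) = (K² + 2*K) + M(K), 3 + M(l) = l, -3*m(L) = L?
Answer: 35343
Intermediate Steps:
R(h, S) = 4 + h
m(L) = -L/3
M(l) = -3 + l
X(K) = -3 + K² + 3*K (X(K) = (K² + 2*K) + (-3 + K) = -3 + K² + 3*K)
x(Q, N) = -2 + Q² + 3*Q (x(Q, N) = (-3 + Q² + 3*Q) - ⅓*(-3) = (-3 + Q² + 3*Q) + 1 = -2 + Q² + 3*Q)
R(5, -18) + x(-19, 18)*117 = (4 + 5) + (-2 + (-19)² + 3*(-19))*117 = 9 + (-2 + 361 - 57)*117 = 9 + 302*117 = 9 + 35334 = 35343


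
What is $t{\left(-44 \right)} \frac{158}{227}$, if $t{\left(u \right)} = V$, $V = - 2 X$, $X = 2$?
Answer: $- \frac{632}{227} \approx -2.7841$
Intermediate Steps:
$V = -4$ ($V = \left(-2\right) 2 = -4$)
$t{\left(u \right)} = -4$
$t{\left(-44 \right)} \frac{158}{227} = - 4 \cdot \frac{158}{227} = - 4 \cdot 158 \cdot \frac{1}{227} = \left(-4\right) \frac{158}{227} = - \frac{632}{227}$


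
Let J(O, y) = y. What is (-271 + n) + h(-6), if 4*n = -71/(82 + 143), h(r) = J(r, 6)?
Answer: -238571/900 ≈ -265.08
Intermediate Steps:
h(r) = 6
n = -71/900 (n = (-71/(82 + 143))/4 = (-71/225)/4 = (-71*1/225)/4 = (¼)*(-71/225) = -71/900 ≈ -0.078889)
(-271 + n) + h(-6) = (-271 - 71/900) + 6 = -243971/900 + 6 = -238571/900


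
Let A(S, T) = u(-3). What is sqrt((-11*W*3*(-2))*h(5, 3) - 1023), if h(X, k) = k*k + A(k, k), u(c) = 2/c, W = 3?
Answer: sqrt(627) ≈ 25.040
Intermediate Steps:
A(S, T) = -2/3 (A(S, T) = 2/(-3) = 2*(-1/3) = -2/3)
h(X, k) = -2/3 + k**2 (h(X, k) = k*k - 2/3 = k**2 - 2/3 = -2/3 + k**2)
sqrt((-11*W*3*(-2))*h(5, 3) - 1023) = sqrt((-11*3*3*(-2))*(-2/3 + 3**2) - 1023) = sqrt((-99*(-2))*(-2/3 + 9) - 1023) = sqrt(-11*(-18)*(25/3) - 1023) = sqrt(198*(25/3) - 1023) = sqrt(1650 - 1023) = sqrt(627)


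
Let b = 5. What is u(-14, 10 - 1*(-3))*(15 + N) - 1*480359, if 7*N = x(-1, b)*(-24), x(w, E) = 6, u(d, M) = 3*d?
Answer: -480125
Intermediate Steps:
N = -144/7 (N = (6*(-24))/7 = (⅐)*(-144) = -144/7 ≈ -20.571)
u(-14, 10 - 1*(-3))*(15 + N) - 1*480359 = (3*(-14))*(15 - 144/7) - 1*480359 = -42*(-39/7) - 480359 = 234 - 480359 = -480125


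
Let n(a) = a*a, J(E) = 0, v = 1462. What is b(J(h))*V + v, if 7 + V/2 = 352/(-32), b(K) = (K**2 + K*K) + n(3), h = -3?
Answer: 1138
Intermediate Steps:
n(a) = a**2
b(K) = 9 + 2*K**2 (b(K) = (K**2 + K*K) + 3**2 = (K**2 + K**2) + 9 = 2*K**2 + 9 = 9 + 2*K**2)
V = -36 (V = -14 + 2*(352/(-32)) = -14 + 2*(352*(-1/32)) = -14 + 2*(-11) = -14 - 22 = -36)
b(J(h))*V + v = (9 + 2*0**2)*(-36) + 1462 = (9 + 2*0)*(-36) + 1462 = (9 + 0)*(-36) + 1462 = 9*(-36) + 1462 = -324 + 1462 = 1138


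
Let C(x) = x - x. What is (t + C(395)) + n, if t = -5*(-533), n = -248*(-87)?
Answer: 24241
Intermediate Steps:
C(x) = 0
n = 21576
t = 2665
(t + C(395)) + n = (2665 + 0) + 21576 = 2665 + 21576 = 24241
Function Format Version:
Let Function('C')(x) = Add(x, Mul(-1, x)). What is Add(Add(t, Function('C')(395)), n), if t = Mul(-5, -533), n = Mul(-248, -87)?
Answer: 24241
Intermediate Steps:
Function('C')(x) = 0
n = 21576
t = 2665
Add(Add(t, Function('C')(395)), n) = Add(Add(2665, 0), 21576) = Add(2665, 21576) = 24241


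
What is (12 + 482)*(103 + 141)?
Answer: 120536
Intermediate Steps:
(12 + 482)*(103 + 141) = 494*244 = 120536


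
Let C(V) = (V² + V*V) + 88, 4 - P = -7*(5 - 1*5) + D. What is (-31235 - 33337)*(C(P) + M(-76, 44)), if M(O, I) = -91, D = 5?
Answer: 64572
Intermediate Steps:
P = -1 (P = 4 - (-7*(5 - 1*5) + 5) = 4 - (-7*(5 - 5) + 5) = 4 - (-7*0 + 5) = 4 - (0 + 5) = 4 - 1*5 = 4 - 5 = -1)
C(V) = 88 + 2*V² (C(V) = (V² + V²) + 88 = 2*V² + 88 = 88 + 2*V²)
(-31235 - 33337)*(C(P) + M(-76, 44)) = (-31235 - 33337)*((88 + 2*(-1)²) - 91) = -64572*((88 + 2*1) - 91) = -64572*((88 + 2) - 91) = -64572*(90 - 91) = -64572*(-1) = 64572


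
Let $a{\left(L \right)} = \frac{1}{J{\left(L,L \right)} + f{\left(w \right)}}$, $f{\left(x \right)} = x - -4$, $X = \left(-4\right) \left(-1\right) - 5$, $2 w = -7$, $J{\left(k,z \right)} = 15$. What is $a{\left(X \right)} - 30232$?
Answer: $- \frac{937190}{31} \approx -30232.0$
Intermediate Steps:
$w = - \frac{7}{2}$ ($w = \frac{1}{2} \left(-7\right) = - \frac{7}{2} \approx -3.5$)
$X = -1$ ($X = 4 - 5 = -1$)
$f{\left(x \right)} = 4 + x$ ($f{\left(x \right)} = x + 4 = 4 + x$)
$a{\left(L \right)} = \frac{2}{31}$ ($a{\left(L \right)} = \frac{1}{15 + \left(4 - \frac{7}{2}\right)} = \frac{1}{15 + \frac{1}{2}} = \frac{1}{\frac{31}{2}} = \frac{2}{31}$)
$a{\left(X \right)} - 30232 = \frac{2}{31} - 30232 = - \frac{937190}{31}$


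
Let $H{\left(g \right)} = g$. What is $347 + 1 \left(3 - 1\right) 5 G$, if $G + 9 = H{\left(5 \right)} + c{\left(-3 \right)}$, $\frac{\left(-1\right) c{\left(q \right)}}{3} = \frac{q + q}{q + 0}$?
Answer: $247$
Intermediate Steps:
$c{\left(q \right)} = -6$ ($c{\left(q \right)} = - 3 \frac{q + q}{q + 0} = - 3 \frac{2 q}{q} = \left(-3\right) 2 = -6$)
$G = -10$ ($G = -9 + \left(5 - 6\right) = -9 - 1 = -10$)
$347 + 1 \left(3 - 1\right) 5 G = 347 + 1 \left(3 - 1\right) 5 \left(-10\right) = 347 + 1 \cdot 2 \cdot 5 \left(-10\right) = 347 + 2 \cdot 5 \left(-10\right) = 347 + 10 \left(-10\right) = 347 - 100 = 247$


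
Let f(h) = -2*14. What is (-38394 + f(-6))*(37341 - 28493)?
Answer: -339957856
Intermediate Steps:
f(h) = -28
(-38394 + f(-6))*(37341 - 28493) = (-38394 - 28)*(37341 - 28493) = -38422*8848 = -339957856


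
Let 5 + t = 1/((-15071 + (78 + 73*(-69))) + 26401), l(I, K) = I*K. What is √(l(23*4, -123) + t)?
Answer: 3*I*√51057257710/6371 ≈ 106.4*I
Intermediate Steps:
t = -31854/6371 (t = -5 + 1/((-15071 + (78 + 73*(-69))) + 26401) = -5 + 1/((-15071 + (78 - 5037)) + 26401) = -5 + 1/((-15071 - 4959) + 26401) = -5 + 1/(-20030 + 26401) = -5 + 1/6371 = -31854/6371 ≈ -4.9998)
√(l(23*4, -123) + t) = √((23*4)*(-123) - 31854/6371) = √(92*(-123) - 31854/6371) = √(-11316 - 31854/6371) = √(-72126090/6371) = 3*I*√51057257710/6371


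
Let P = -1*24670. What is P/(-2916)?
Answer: 12335/1458 ≈ 8.4602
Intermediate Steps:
P = -24670
P/(-2916) = -24670/(-2916) = -24670*(-1/2916) = 12335/1458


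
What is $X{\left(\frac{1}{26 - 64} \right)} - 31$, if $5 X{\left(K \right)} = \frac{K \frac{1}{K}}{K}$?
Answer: $- \frac{193}{5} \approx -38.6$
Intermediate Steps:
$X{\left(K \right)} = \frac{1}{5 K}$ ($X{\left(K \right)} = \frac{\frac{K}{K} \frac{1}{K}}{5} = \frac{1 \frac{1}{K}}{5} = \frac{1}{5 K}$)
$X{\left(\frac{1}{26 - 64} \right)} - 31 = \frac{1}{5 \frac{1}{26 - 64}} - 31 = \frac{1}{5 \frac{1}{-38}} - 31 = \frac{1}{5 \left(- \frac{1}{38}\right)} - 31 = \frac{1}{5} \left(-38\right) - 31 = - \frac{38}{5} - 31 = - \frac{193}{5}$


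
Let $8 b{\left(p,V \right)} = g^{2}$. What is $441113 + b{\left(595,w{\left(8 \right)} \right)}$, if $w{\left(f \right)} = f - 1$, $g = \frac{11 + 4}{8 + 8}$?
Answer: $\frac{903399649}{2048} \approx 4.4111 \cdot 10^{5}$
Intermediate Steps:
$g = \frac{15}{16} \approx 0.9375$
$w{\left(f \right)} = -1 + f$ ($w{\left(f \right)} = f - 1 = -1 + f$)
$b{\left(p,V \right)} = \frac{225}{2048}$ ($b{\left(p,V \right)} = \frac{\left(\frac{15}{16}\right)^{2}}{8} = \frac{1}{8} \cdot \frac{225}{256} = \frac{225}{2048}$)
$441113 + b{\left(595,w{\left(8 \right)} \right)} = 441113 + \frac{225}{2048} = \frac{903399649}{2048}$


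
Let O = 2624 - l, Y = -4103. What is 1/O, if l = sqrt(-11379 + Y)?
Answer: 1312/3450429 + I*sqrt(15482)/6900858 ≈ 0.00038024 + 1.8031e-5*I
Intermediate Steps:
l = I*sqrt(15482) (l = sqrt(-11379 - 4103) = sqrt(-15482) = I*sqrt(15482) ≈ 124.43*I)
O = 2624 - I*sqrt(15482) ≈ 2624.0 - 124.43*I
1/O = 1/(2624 - I*sqrt(15482))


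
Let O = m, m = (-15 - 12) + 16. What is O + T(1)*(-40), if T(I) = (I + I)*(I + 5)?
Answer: -491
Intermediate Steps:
m = -11 (m = -27 + 16 = -11)
T(I) = 2*I*(5 + I) (T(I) = (2*I)*(5 + I) = 2*I*(5 + I))
O = -11
O + T(1)*(-40) = -11 + (2*1*(5 + 1))*(-40) = -11 + (2*1*6)*(-40) = -11 + 12*(-40) = -11 - 480 = -491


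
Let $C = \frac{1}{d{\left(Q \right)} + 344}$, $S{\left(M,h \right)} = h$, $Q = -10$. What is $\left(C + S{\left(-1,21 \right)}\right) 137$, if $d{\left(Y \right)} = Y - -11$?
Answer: $\frac{992702}{345} \approx 2877.4$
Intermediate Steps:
$d{\left(Y \right)} = 11 + Y$ ($d{\left(Y \right)} = Y + 11 = 11 + Y$)
$C = \frac{1}{345}$ ($C = \frac{1}{\left(11 - 10\right) + 344} = \frac{1}{1 + 344} = \frac{1}{345} \approx 0.0028986$)
$\left(C + S{\left(-1,21 \right)}\right) 137 = \left(\frac{1}{345} + 21\right) 137 = \frac{7246}{345} \cdot 137 = \frac{992702}{345}$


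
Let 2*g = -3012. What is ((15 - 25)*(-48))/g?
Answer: -80/251 ≈ -0.31873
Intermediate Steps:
g = -1506 (g = (½)*(-3012) = -1506)
((15 - 25)*(-48))/g = ((15 - 25)*(-48))/(-1506) = -10*(-48)*(-1/1506) = 480*(-1/1506) = -80/251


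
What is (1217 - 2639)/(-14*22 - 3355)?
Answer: 158/407 ≈ 0.38821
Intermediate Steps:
(1217 - 2639)/(-14*22 - 3355) = -1422/(-308 - 3355) = -1422/(-3663) = -1422*(-1/3663) = 158/407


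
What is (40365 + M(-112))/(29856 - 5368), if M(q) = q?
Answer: 40253/24488 ≈ 1.6438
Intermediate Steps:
(40365 + M(-112))/(29856 - 5368) = (40365 - 112)/(29856 - 5368) = 40253/24488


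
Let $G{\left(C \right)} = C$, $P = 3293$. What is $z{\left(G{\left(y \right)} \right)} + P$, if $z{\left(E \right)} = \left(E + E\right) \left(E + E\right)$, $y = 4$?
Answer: $3357$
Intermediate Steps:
$z{\left(E \right)} = 4 E^{2}$ ($z{\left(E \right)} = 2 E 2 E = 4 E^{2}$)
$z{\left(G{\left(y \right)} \right)} + P = 4 \cdot 4^{2} + 3293 = 4 \cdot 16 + 3293 = 64 + 3293 = 3357$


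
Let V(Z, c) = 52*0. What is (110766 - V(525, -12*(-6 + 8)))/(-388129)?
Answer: -110766/388129 ≈ -0.28538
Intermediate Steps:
V(Z, c) = 0
(110766 - V(525, -12*(-6 + 8)))/(-388129) = (110766 - 1*0)/(-388129) = (110766 + 0)*(-1/388129) = 110766*(-1/388129) = -110766/388129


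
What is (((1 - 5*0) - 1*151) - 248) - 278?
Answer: -676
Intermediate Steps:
(((1 - 5*0) - 1*151) - 248) - 278 = (((1 + 0) - 151) - 248) - 278 = ((1 - 151) - 248) - 278 = (-150 - 248) - 278 = -398 - 278 = -676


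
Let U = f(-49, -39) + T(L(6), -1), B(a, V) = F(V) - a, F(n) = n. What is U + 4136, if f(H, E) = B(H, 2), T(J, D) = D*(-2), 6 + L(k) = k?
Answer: 4189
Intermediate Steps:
L(k) = -6 + k
B(a, V) = V - a
T(J, D) = -2*D
f(H, E) = 2 - H
U = 53 (U = (2 - 1*(-49)) - 2*(-1) = (2 + 49) + 2 = 51 + 2 = 53)
U + 4136 = 53 + 4136 = 4189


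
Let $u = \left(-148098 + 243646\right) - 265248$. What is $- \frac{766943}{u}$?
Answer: $\frac{766943}{169700} \approx 4.5194$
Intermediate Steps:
$u = -169700$ ($u = 95548 - 265248 = -169700$)
$- \frac{766943}{u} = - \frac{766943}{-169700} = \left(-766943\right) \left(- \frac{1}{169700}\right) = \frac{766943}{169700}$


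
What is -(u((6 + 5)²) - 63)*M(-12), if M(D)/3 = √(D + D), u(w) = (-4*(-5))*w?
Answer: -14142*I*√6 ≈ -34641.0*I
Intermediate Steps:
u(w) = 20*w
M(D) = 3*√2*√D (M(D) = 3*√(D + D) = 3*√(2*D) = 3*(√2*√D) = 3*√2*√D)
-(u((6 + 5)²) - 63)*M(-12) = -(20*(6 + 5)² - 63)*3*√2*√(-12) = -(20*11² - 63)*3*√2*(2*I*√3) = -(20*121 - 63)*6*I*√6 = -(2420 - 63)*6*I*√6 = -2357*6*I*√6 = -14142*I*√6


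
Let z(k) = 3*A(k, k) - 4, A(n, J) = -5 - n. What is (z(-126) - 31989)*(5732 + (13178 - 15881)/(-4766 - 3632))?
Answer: -44784395105/247 ≈ -1.8131e+8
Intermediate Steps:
z(k) = -19 - 3*k (z(k) = 3*(-5 - k) - 4 = (-15 - 3*k) - 4 = -19 - 3*k)
(z(-126) - 31989)*(5732 + (13178 - 15881)/(-4766 - 3632)) = ((-19 - 3*(-126)) - 31989)*(5732 + (13178 - 15881)/(-4766 - 3632)) = ((-19 + 378) - 31989)*(5732 - 2703/(-8398)) = (359 - 31989)*(5732 - 2703*(-1/8398)) = -31630*(5732 + 159/494) = -31630*2831767/494 = -44784395105/247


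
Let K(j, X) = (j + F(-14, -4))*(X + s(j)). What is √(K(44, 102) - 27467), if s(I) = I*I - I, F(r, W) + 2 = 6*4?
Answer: √104137 ≈ 322.70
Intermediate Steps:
F(r, W) = 22 (F(r, W) = -2 + 6*4 = -2 + 24 = 22)
s(I) = I² - I
K(j, X) = (22 + j)*(X + j*(-1 + j)) (K(j, X) = (j + 22)*(X + j*(-1 + j)) = (22 + j)*(X + j*(-1 + j)))
√(K(44, 102) - 27467) = √((44³ - 22*44 + 21*44² + 22*102 + 102*44) - 27467) = √((85184 - 968 + 21*1936 + 2244 + 4488) - 27467) = √((85184 - 968 + 40656 + 2244 + 4488) - 27467) = √(131604 - 27467) = √104137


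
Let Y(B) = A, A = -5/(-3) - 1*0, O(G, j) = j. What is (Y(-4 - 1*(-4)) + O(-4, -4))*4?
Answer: -28/3 ≈ -9.3333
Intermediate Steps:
A = 5/3 (A = -5*(-⅓) + 0 = 5/3 + 0 = 5/3 ≈ 1.6667)
Y(B) = 5/3
(Y(-4 - 1*(-4)) + O(-4, -4))*4 = (5/3 - 4)*4 = -7/3*4 = -28/3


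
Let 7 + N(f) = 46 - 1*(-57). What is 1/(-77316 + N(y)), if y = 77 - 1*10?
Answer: -1/77220 ≈ -1.2950e-5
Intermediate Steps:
y = 67 (y = 77 - 10 = 67)
N(f) = 96 (N(f) = -7 + (46 - 1*(-57)) = -7 + (46 + 57) = -7 + 103 = 96)
1/(-77316 + N(y)) = 1/(-77316 + 96) = 1/(-77220) = -1/77220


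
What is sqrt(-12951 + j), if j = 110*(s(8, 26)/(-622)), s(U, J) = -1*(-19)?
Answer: I*sqrt(1252958666)/311 ≈ 113.82*I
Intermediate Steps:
s(U, J) = 19
j = -1045/311 (j = 110*(19/(-622)) = 110*(19*(-1/622)) = 110*(-19/622) = -1045/311 ≈ -3.3601)
sqrt(-12951 + j) = sqrt(-12951 - 1045/311) = sqrt(-4028806/311) = I*sqrt(1252958666)/311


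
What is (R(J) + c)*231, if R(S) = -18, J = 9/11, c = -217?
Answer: -54285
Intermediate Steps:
J = 9/11 (J = 9*(1/11) = 9/11 ≈ 0.81818)
(R(J) + c)*231 = (-18 - 217)*231 = -235*231 = -54285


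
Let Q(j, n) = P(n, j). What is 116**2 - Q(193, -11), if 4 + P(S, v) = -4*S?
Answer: 13416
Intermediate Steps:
P(S, v) = -4 - 4*S
Q(j, n) = -4 - 4*n
116**2 - Q(193, -11) = 116**2 - (-4 - 4*(-11)) = 13456 - (-4 + 44) = 13456 - 1*40 = 13456 - 40 = 13416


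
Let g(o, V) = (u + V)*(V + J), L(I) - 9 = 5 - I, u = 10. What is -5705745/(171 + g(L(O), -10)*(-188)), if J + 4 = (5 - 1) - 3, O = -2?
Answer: -1901915/57 ≈ -33367.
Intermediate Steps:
J = -3 (J = -4 + ((5 - 1) - 3) = -4 + (4 - 3) = -4 + 1 = -3)
L(I) = 14 - I (L(I) = 9 + (5 - I) = 14 - I)
g(o, V) = (-3 + V)*(10 + V) (g(o, V) = (10 + V)*(V - 3) = (10 + V)*(-3 + V) = (-3 + V)*(10 + V))
-5705745/(171 + g(L(O), -10)*(-188)) = -5705745/(171 + (-30 + (-10)² + 7*(-10))*(-188)) = -5705745/(171 + (-30 + 100 - 70)*(-188)) = -5705745/(171 + 0*(-188)) = -5705745/(171 + 0) = -5705745/171 = -5705745*1/171 = -1901915/57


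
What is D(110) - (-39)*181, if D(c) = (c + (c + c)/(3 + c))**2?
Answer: 250158871/12769 ≈ 19591.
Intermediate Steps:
D(c) = (c + 2*c/(3 + c))**2 (D(c) = (c + (2*c)/(3 + c))**2 = (c + 2*c/(3 + c))**2)
D(110) - (-39)*181 = 110**2*(5 + 110)**2/(3 + 110)**2 - (-39)*181 = 12100*115**2/113**2 - 1*(-7059) = 12100*(1/12769)*13225 + 7059 = 160022500/12769 + 7059 = 250158871/12769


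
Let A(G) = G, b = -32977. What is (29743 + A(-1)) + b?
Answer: -3235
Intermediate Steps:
(29743 + A(-1)) + b = (29743 - 1) - 32977 = 29742 - 32977 = -3235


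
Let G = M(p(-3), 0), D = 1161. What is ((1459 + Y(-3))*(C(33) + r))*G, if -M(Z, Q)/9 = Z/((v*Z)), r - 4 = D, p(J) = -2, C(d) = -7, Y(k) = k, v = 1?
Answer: -15174432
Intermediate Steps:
r = 1165 (r = 4 + 1161 = 1165)
M(Z, Q) = -9 (M(Z, Q) = -9*Z/(1*Z) = -9*Z/Z = -9*1 = -9)
G = -9
((1459 + Y(-3))*(C(33) + r))*G = ((1459 - 3)*(-7 + 1165))*(-9) = (1456*1158)*(-9) = 1686048*(-9) = -15174432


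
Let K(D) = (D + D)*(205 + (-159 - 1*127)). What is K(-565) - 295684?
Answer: -204154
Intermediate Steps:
K(D) = -162*D (K(D) = (2*D)*(205 + (-159 - 127)) = (2*D)*(205 - 286) = (2*D)*(-81) = -162*D)
K(-565) - 295684 = -162*(-565) - 295684 = 91530 - 295684 = -204154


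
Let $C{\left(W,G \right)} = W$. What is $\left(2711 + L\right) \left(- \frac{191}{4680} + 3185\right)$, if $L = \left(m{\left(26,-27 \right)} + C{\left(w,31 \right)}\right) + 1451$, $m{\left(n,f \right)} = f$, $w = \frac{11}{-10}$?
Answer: $\frac{616182970451}{46800} \approx 1.3166 \cdot 10^{7}$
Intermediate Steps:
$w = - \frac{11}{10}$ ($w = 11 \left(- \frac{1}{10}\right) = - \frac{11}{10} \approx -1.1$)
$L = \frac{14229}{10}$ ($L = \left(-27 - \frac{11}{10}\right) + 1451 = - \frac{281}{10} + 1451 = \frac{14229}{10} \approx 1422.9$)
$\left(2711 + L\right) \left(- \frac{191}{4680} + 3185\right) = \left(2711 + \frac{14229}{10}\right) \left(- \frac{191}{4680} + 3185\right) = \frac{41339 \left(\left(-191\right) \frac{1}{4680} + 3185\right)}{10} = \frac{41339 \left(- \frac{191}{4680} + 3185\right)}{10} = \frac{41339}{10} \cdot \frac{14905609}{4680} = \frac{616182970451}{46800}$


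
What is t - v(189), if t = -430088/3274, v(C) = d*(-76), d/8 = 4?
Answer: 3766140/1637 ≈ 2300.6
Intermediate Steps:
d = 32 (d = 8*4 = 32)
v(C) = -2432 (v(C) = 32*(-76) = -2432)
t = -215044/1637 (t = -430088*1/3274 = -215044/1637 ≈ -131.36)
t - v(189) = -215044/1637 - 1*(-2432) = -215044/1637 + 2432 = 3766140/1637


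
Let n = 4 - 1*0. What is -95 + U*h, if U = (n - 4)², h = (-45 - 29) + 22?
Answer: -95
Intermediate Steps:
n = 4 (n = 4 + 0 = 4)
h = -52 (h = -74 + 22 = -52)
U = 0 (U = (4 - 4)² = 0² = 0)
-95 + U*h = -95 + 0*(-52) = -95 + 0 = -95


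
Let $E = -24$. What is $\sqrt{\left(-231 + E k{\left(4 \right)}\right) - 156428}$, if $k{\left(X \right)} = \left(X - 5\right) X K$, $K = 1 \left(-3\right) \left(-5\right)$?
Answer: $i \sqrt{155219} \approx 393.98 i$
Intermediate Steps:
$K = 15$ ($K = \left(-3\right) \left(-5\right) = 15$)
$k{\left(X \right)} = 15 X \left(-5 + X\right)$ ($k{\left(X \right)} = \left(X - 5\right) X 15 = \left(-5 + X\right) X 15 = X \left(-5 + X\right) 15 = 15 X \left(-5 + X\right)$)
$\sqrt{\left(-231 + E k{\left(4 \right)}\right) - 156428} = \sqrt{\left(-231 - 24 \cdot 15 \cdot 4 \left(-5 + 4\right)\right) - 156428} = \sqrt{\left(-231 - 24 \cdot 15 \cdot 4 \left(-1\right)\right) - 156428} = \sqrt{\left(-231 - -1440\right) - 156428} = \sqrt{\left(-231 + 1440\right) - 156428} = \sqrt{1209 - 156428} = \sqrt{-155219} = i \sqrt{155219}$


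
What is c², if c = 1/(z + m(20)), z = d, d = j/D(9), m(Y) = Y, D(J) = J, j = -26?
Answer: 81/23716 ≈ 0.0034154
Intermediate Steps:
d = -26/9 ≈ -2.8889
z = -26/9 ≈ -2.8889
c = 9/154 (c = 1/(-26/9 + 20) = 1/(154/9) = 9/154 ≈ 0.058442)
c² = (9/154)² = 81/23716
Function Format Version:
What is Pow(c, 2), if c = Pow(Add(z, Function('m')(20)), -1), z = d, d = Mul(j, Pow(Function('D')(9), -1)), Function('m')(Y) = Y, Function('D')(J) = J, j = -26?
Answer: Rational(81, 23716) ≈ 0.0034154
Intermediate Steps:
d = Rational(-26, 9) (d = Mul(-26, Pow(9, -1)) = Mul(-26, Rational(1, 9)) = Rational(-26, 9) ≈ -2.8889)
z = Rational(-26, 9) ≈ -2.8889
c = Rational(9, 154) (c = Pow(Add(Rational(-26, 9), 20), -1) = Pow(Rational(154, 9), -1) = Rational(9, 154) ≈ 0.058442)
Pow(c, 2) = Pow(Rational(9, 154), 2) = Rational(81, 23716)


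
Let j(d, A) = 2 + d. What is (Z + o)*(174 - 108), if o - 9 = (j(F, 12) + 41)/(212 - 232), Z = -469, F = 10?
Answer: -305349/10 ≈ -30535.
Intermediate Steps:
o = 127/20 (o = 9 + ((2 + 10) + 41)/(212 - 232) = 9 + (12 + 41)/(-20) = 9 + 53*(-1/20) = 9 - 53/20 = 127/20 ≈ 6.3500)
(Z + o)*(174 - 108) = (-469 + 127/20)*(174 - 108) = -9253/20*66 = -305349/10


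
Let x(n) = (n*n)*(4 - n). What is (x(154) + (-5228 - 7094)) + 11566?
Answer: -3558156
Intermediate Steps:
x(n) = n²*(4 - n)
(x(154) + (-5228 - 7094)) + 11566 = (154²*(4 - 1*154) + (-5228 - 7094)) + 11566 = (23716*(4 - 154) - 12322) + 11566 = (23716*(-150) - 12322) + 11566 = (-3557400 - 12322) + 11566 = -3569722 + 11566 = -3558156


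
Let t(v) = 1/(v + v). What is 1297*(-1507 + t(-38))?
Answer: -148549301/76 ≈ -1.9546e+6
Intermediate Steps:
t(v) = 1/(2*v)
1297*(-1507 + t(-38)) = 1297*(-1507 + (½)/(-38)) = 1297*(-1507 + (½)*(-1/38)) = 1297*(-1507 - 1/76) = 1297*(-114533/76) = -148549301/76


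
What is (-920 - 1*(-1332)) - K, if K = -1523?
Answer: 1935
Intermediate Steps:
(-920 - 1*(-1332)) - K = (-920 - 1*(-1332)) - 1*(-1523) = (-920 + 1332) + 1523 = 412 + 1523 = 1935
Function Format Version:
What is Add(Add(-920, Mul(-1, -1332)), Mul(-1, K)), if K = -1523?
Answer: 1935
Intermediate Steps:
Add(Add(-920, Mul(-1, -1332)), Mul(-1, K)) = Add(Add(-920, Mul(-1, -1332)), Mul(-1, -1523)) = Add(Add(-920, 1332), 1523) = Add(412, 1523) = 1935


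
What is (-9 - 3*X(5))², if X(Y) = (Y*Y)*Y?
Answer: 147456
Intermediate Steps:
X(Y) = Y³ (X(Y) = Y²*Y = Y³)
(-9 - 3*X(5))² = (-9 - 3*5³)² = (-9 - 3*125)² = (-9 - 375)² = (-384)² = 147456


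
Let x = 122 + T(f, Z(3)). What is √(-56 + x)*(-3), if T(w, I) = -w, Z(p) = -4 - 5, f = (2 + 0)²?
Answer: -3*√62 ≈ -23.622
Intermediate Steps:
f = 4 (f = 2² = 4)
Z(p) = -9
x = 118 (x = 122 - 1*4 = 122 - 4 = 118)
√(-56 + x)*(-3) = √(-56 + 118)*(-3) = √62*(-3) = -3*√62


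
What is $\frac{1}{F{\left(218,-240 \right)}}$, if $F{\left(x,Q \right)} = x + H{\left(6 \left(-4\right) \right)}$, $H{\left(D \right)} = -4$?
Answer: $\frac{1}{214} \approx 0.0046729$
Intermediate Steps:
$F{\left(x,Q \right)} = -4 + x$ ($F{\left(x,Q \right)} = x - 4 = -4 + x$)
$\frac{1}{F{\left(218,-240 \right)}} = \frac{1}{-4 + 218} = \frac{1}{214}$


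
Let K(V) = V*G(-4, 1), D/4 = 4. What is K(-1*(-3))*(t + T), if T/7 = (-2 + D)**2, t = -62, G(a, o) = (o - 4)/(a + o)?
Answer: 3930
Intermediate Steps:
G(a, o) = (-4 + o)/(a + o)
D = 16 (D = 4*4 = 16)
K(V) = V (K(V) = V*((-4 + 1)/(-4 + 1)) = V*(-3/(-3)) = V*(-1/3*(-3)) = V*1 = V)
T = 1372 (T = 7*(-2 + 16)**2 = 7*14**2 = 7*196 = 1372)
K(-1*(-3))*(t + T) = (-1*(-3))*(-62 + 1372) = 3*1310 = 3930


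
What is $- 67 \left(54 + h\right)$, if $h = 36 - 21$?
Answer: $-4623$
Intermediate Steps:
$h = 15$
$- 67 \left(54 + h\right) = - 67 \left(54 + 15\right) = \left(-67\right) 69 = -4623$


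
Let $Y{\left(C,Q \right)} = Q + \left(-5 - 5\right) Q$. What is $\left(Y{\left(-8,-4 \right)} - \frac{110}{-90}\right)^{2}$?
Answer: $\frac{112225}{81} \approx 1385.5$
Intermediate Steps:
$Y{\left(C,Q \right)} = - 9 Q$ ($Y{\left(C,Q \right)} = Q + \left(-5 - 5\right) Q = Q - 10 Q = - 9 Q$)
$\left(Y{\left(-8,-4 \right)} - \frac{110}{-90}\right)^{2} = \left(\left(-9\right) \left(-4\right) - \frac{110}{-90}\right)^{2} = \left(36 - - \frac{11}{9}\right)^{2} = \left(36 + \frac{11}{9}\right)^{2} = \left(\frac{335}{9}\right)^{2} = \frac{112225}{81}$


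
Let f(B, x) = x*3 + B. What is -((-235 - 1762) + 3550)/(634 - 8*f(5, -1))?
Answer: -1553/618 ≈ -2.5129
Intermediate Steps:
f(B, x) = B + 3*x (f(B, x) = 3*x + B = B + 3*x)
-((-235 - 1762) + 3550)/(634 - 8*f(5, -1)) = -((-235 - 1762) + 3550)/(634 - 8*(5 + 3*(-1))) = -(-1997 + 3550)/(634 - 8*(5 - 3)) = -1553/(634 - 8*2) = -1553/(634 - 16) = -1553/618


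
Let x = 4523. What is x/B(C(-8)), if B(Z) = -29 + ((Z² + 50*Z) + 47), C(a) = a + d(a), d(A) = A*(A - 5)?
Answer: 4523/14034 ≈ 0.32229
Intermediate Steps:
d(A) = A*(-5 + A)
C(a) = a + a*(-5 + a)
B(Z) = 18 + Z² + 50*Z (B(Z) = -29 + (47 + Z² + 50*Z) = 18 + Z² + 50*Z)
x/B(C(-8)) = 4523/(18 + (-8*(-4 - 8))² + 50*(-8*(-4 - 8))) = 4523/(18 + (-8*(-12))² + 50*(-8*(-12))) = 4523/(18 + 96² + 50*96) = 4523/(18 + 9216 + 4800) = 4523/14034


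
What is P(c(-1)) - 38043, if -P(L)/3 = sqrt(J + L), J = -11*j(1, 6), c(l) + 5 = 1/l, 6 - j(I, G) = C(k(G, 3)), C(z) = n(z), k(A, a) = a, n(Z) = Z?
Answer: -38043 - 3*I*sqrt(39) ≈ -38043.0 - 18.735*I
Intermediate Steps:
C(z) = z
j(I, G) = 3 (j(I, G) = 6 - 1*3 = 6 - 3 = 3)
c(l) = -5 + 1/l
J = -33 (J = -11*3 = -33)
P(L) = -3*sqrt(-33 + L)
P(c(-1)) - 38043 = -3*sqrt(-33 + (-5 + 1/(-1))) - 38043 = -3*sqrt(-33 + (-5 - 1)) - 38043 = -3*sqrt(-33 - 6) - 38043 = -3*I*sqrt(39) - 38043 = -38043 - 3*I*sqrt(39)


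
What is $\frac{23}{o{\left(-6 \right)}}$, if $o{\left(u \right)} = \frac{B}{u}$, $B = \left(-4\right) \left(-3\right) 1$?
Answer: $- \frac{23}{2} \approx -11.5$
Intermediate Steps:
$B = 12$ ($B = 12 \cdot 1 = 12$)
$o{\left(u \right)} = \frac{12}{u}$
$\frac{23}{o{\left(-6 \right)}} = \frac{23}{12 \frac{1}{-6}} = \frac{23}{12 \left(- \frac{1}{6}\right)} = \frac{23}{-2} = 23 \left(- \frac{1}{2}\right) = - \frac{23}{2}$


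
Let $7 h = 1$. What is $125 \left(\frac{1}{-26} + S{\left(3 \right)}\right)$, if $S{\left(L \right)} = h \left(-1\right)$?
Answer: $- \frac{4125}{182} \approx -22.665$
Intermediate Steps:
$h = \frac{1}{7}$ ($h = \frac{1}{7} \cdot 1 = \frac{1}{7} \approx 0.14286$)
$S{\left(L \right)} = - \frac{1}{7}$ ($S{\left(L \right)} = \frac{1}{7} \left(-1\right) = - \frac{1}{7}$)
$125 \left(\frac{1}{-26} + S{\left(3 \right)}\right) = 125 \left(\frac{1}{-26} - \frac{1}{7}\right) = 125 \left(- \frac{1}{26} - \frac{1}{7}\right) = 125 \left(- \frac{33}{182}\right) = - \frac{4125}{182}$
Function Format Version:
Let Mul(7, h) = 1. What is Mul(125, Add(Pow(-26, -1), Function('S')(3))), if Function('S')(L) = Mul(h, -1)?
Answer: Rational(-4125, 182) ≈ -22.665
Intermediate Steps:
h = Rational(1, 7) (h = Mul(Rational(1, 7), 1) = Rational(1, 7) ≈ 0.14286)
Function('S')(L) = Rational(-1, 7) (Function('S')(L) = Mul(Rational(1, 7), -1) = Rational(-1, 7))
Mul(125, Add(Pow(-26, -1), Function('S')(3))) = Mul(125, Add(Pow(-26, -1), Rational(-1, 7))) = Mul(125, Add(Rational(-1, 26), Rational(-1, 7))) = Mul(125, Rational(-33, 182)) = Rational(-4125, 182)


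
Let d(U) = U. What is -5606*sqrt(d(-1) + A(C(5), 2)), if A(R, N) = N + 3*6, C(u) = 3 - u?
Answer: -5606*sqrt(19) ≈ -24436.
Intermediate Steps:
A(R, N) = 18 + N (A(R, N) = N + 18 = 18 + N)
-5606*sqrt(d(-1) + A(C(5), 2)) = -5606*sqrt(-1 + (18 + 2)) = -5606*sqrt(-1 + 20) = -5606*sqrt(19)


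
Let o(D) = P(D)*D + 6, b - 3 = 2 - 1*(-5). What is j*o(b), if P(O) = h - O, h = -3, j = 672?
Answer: -83328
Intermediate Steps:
b = 10 (b = 3 + (2 - 1*(-5)) = 3 + (2 + 5) = 3 + 7 = 10)
P(O) = -3 - O
o(D) = 6 + D*(-3 - D) (o(D) = (-3 - D)*D + 6 = D*(-3 - D) + 6 = 6 + D*(-3 - D))
j*o(b) = 672*(6 - 1*10*(3 + 10)) = 672*(6 - 1*10*13) = 672*(6 - 130) = 672*(-124) = -83328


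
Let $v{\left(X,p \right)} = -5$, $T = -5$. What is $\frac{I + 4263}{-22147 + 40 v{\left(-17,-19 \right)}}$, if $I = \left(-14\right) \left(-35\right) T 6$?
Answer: $\frac{3479}{7449} \approx 0.46704$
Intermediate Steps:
$I = -14700$ ($I = \left(-14\right) \left(-35\right) \left(\left(-5\right) 6\right) = 490 \left(-30\right) = -14700$)
$\frac{I + 4263}{-22147 + 40 v{\left(-17,-19 \right)}} = \frac{-14700 + 4263}{-22147 + 40 \left(-5\right)} = - \frac{10437}{-22147 - 200} = - \frac{10437}{-22347} = \left(-10437\right) \left(- \frac{1}{22347}\right) = \frac{3479}{7449}$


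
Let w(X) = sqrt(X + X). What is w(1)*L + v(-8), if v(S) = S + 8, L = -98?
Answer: -98*sqrt(2) ≈ -138.59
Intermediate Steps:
v(S) = 8 + S
w(X) = sqrt(2)*sqrt(X) (w(X) = sqrt(2*X) = sqrt(2)*sqrt(X))
w(1)*L + v(-8) = (sqrt(2)*sqrt(1))*(-98) + (8 - 8) = (sqrt(2)*1)*(-98) + 0 = sqrt(2)*(-98) + 0 = -98*sqrt(2) + 0 = -98*sqrt(2)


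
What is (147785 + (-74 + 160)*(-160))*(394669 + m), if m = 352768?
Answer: 100175243925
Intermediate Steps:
(147785 + (-74 + 160)*(-160))*(394669 + m) = (147785 + (-74 + 160)*(-160))*(394669 + 352768) = (147785 + 86*(-160))*747437 = (147785 - 13760)*747437 = 134025*747437 = 100175243925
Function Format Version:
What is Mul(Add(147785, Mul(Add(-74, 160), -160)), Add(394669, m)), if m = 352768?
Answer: 100175243925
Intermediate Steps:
Mul(Add(147785, Mul(Add(-74, 160), -160)), Add(394669, m)) = Mul(Add(147785, Mul(Add(-74, 160), -160)), Add(394669, 352768)) = Mul(Add(147785, Mul(86, -160)), 747437) = Mul(Add(147785, -13760), 747437) = Mul(134025, 747437) = 100175243925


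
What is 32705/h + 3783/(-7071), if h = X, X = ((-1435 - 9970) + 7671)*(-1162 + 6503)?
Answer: -25225579419/47006343958 ≈ -0.53664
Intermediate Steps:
X = -19943294 (X = (-11405 + 7671)*5341 = -3734*5341 = -19943294)
h = -19943294
32705/h + 3783/(-7071) = 32705/(-19943294) + 3783/(-7071) = 32705*(-1/19943294) + 3783*(-1/7071) = -32705/19943294 - 1261/2357 = -25225579419/47006343958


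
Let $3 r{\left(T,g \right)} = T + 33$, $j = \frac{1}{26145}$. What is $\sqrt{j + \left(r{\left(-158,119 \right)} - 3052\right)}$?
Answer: $\frac{i \sqrt{234967770170}}{8715} \approx 55.621 i$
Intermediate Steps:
$j = \frac{1}{26145} \approx 3.8248 \cdot 10^{-5}$
$r{\left(T,g \right)} = 11 + \frac{T}{3}$ ($r{\left(T,g \right)} = \frac{T + 33}{3} = \frac{33 + T}{3} = 11 + \frac{T}{3}$)
$\sqrt{j + \left(r{\left(-158,119 \right)} - 3052\right)} = \sqrt{\frac{1}{26145} + \left(\left(11 + \frac{1}{3} \left(-158\right)\right) - 3052\right)} = \sqrt{\frac{1}{26145} + \left(\left(11 - \frac{158}{3}\right) - 3052\right)} = \sqrt{\frac{1}{26145} - \frac{9281}{3}} = \sqrt{- \frac{80883914}{26145}} = \frac{i \sqrt{234967770170}}{8715}$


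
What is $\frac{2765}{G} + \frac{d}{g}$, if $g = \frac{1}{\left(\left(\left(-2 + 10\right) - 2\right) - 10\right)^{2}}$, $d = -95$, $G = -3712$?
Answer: $- \frac{5645005}{3712} \approx -1520.7$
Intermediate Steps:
$g = \frac{1}{16}$ ($g = \frac{1}{\left(\left(8 - 2\right) - 10\right)^{2}} = \frac{1}{\left(6 - 10\right)^{2}} = \frac{1}{\left(-4\right)^{2}} = \frac{1}{16} \approx 0.0625$)
$\frac{2765}{G} + \frac{d}{g} = \frac{2765}{-3712} - 95 \frac{1}{\frac{1}{16}} = 2765 \left(- \frac{1}{3712}\right) - 1520 = - \frac{2765}{3712} - 1520 = - \frac{5645005}{3712}$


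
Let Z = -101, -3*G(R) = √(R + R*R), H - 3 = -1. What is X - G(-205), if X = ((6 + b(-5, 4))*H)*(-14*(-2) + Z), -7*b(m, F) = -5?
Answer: -6862/7 + 2*√10455/3 ≈ -912.12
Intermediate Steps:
H = 2 (H = 3 - 1 = 2)
b(m, F) = 5/7 (b(m, F) = -⅐*(-5) = 5/7)
G(R) = -√(R + R²)/3 (G(R) = -√(R + R*R)/3 = -√(R + R²)/3)
X = -6862/7 (X = ((6 + 5/7)*2)*(-14*(-2) - 101) = ((47/7)*2)*(28 - 101) = (94/7)*(-73) = -6862/7 ≈ -980.29)
X - G(-205) = -6862/7 - (-1)*√(-205*(1 - 205))/3 = -6862/7 - (-1)*√(-205*(-204))/3 = -6862/7 - (-1)*√41820/3 = -6862/7 - (-1)*2*√10455/3 = -6862/7 - (-2)*√10455/3 = -6862/7 + 2*√10455/3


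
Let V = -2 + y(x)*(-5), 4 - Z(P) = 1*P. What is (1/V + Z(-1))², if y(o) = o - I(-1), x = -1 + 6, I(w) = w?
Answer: 25281/1024 ≈ 24.688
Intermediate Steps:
Z(P) = 4 - P
x = 5
y(o) = 1 + o (y(o) = o - 1*(-1) = o + 1 = 1 + o)
V = -32 (V = -2 + (1 + 5)*(-5) = -2 + 6*(-5) = -2 - 30 = -32)
(1/V + Z(-1))² = (1/(-32) + (4 - 1*(-1)))² = (-1/32 + (4 + 1))² = (-1/32 + 5)² = (159/32)² = 25281/1024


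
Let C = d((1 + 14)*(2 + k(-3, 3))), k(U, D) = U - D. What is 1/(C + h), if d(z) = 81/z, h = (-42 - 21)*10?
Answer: -20/12627 ≈ -0.0015839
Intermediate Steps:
h = -630 (h = -63*10 = -630)
C = -27/20 (C = 81/(((1 + 14)*(2 + (-3 - 1*3)))) = 81/((15*(2 + (-3 - 3)))) = 81/((15*(2 - 6))) = 81/((15*(-4))) = 81/(-60) = 81*(-1/60) = -27/20 ≈ -1.3500)
1/(C + h) = 1/(-27/20 - 630) = 1/(-12627/20) = -20/12627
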